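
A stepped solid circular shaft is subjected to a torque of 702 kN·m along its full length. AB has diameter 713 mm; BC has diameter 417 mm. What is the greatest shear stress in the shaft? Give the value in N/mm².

49.3 N/mm²

Under the same torque, τ_max = 16T/(πd³) is largest where d is smallest — segment BC (d = 417 mm).
τ_max = 16·702000/(π·(0.417)³) = 4.931×10^7 Pa.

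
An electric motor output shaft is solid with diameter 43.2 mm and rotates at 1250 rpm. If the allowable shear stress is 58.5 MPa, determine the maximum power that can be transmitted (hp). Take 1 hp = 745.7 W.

163 hp

J = πd⁴/32 = π(0.0432)⁴/32 = 3.419×10^-7 m⁴.
T_max = τ_allow·J/r = 5.85×10^7 × 3.419×10^-7 / 0.0216 = 926.1 N·m.
ω = 2π·1250/60 = 130.9 rad/s, so P_max = T_max·ω = 1.212×10^5 W.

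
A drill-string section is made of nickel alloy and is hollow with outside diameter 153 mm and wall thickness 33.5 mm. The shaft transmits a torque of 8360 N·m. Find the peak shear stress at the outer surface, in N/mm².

J = π(d_o⁴ − d_i⁴)/32 = π(0.153⁴ − 0.0860⁴)/32 = 4.843×10^-5 m⁴.
τ_max = T·r/J = 8360 × 0.0765 / 4.843×10^-5 = 1.321×10^7 Pa.

13.2 N/mm²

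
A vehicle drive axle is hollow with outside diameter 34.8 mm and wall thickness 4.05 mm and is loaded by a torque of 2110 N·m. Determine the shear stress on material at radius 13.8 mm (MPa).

J = π(d_o⁴ − d_i⁴)/32 = π(0.0348⁴ − 0.0267⁴)/32 = 9.409×10^-8 m⁴.
Shear stress varies linearly with radius: τ = T·r/J = 2110 × 0.0138 / 9.409×10^-8 = 3.095×10^8 Pa.

309 MPa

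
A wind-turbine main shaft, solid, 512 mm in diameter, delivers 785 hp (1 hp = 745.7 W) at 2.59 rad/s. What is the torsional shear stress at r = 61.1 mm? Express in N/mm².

2.05 N/mm²

ω = 2.59 rad/s, so T = P/ω = 785×745.7 / 2.590 = 226000 N·m.
J = πd⁴/32 = π(0.512)⁴/32 = 6.747×10^-3 m⁴.
Shear stress varies linearly with radius: τ = T·r/J = 226000 × 0.0611 / 6.747×10^-3 = 2.047×10^6 Pa.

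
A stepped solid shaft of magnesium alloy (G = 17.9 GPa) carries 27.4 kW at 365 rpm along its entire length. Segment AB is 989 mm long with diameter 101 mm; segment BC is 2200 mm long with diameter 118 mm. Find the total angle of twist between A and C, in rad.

ω = 2π·365/60 = 38.22 rad/s, so T = P/ω = 27.4×10³ / 38.22 = 716.9 N·m.
J_AB = π(0.101)⁴/32 = 1.02×10^-5 m⁴; J_BC = π(0.118)⁴/32 = 1.90×10^-5 m⁴.
θ = (T/G)·Σ L_i/J_i = (716.9/17.9×10⁹)·(0.989/1.02×10^-5 + 2.20/1.90×10^-5) = 8.506×10^-3 rad.

0.00851 rad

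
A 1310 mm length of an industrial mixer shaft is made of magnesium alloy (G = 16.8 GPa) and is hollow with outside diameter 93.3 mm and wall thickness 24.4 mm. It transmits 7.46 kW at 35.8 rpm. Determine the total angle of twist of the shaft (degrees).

ω = 2π·35.8/60 = 3.749 rad/s, so T = P/ω = 7.46×10³ / 3.749 = 1990 N·m.
J = π(d_o⁴ − d_i⁴)/32 = π(0.0933⁴ − 0.0445⁴)/32 = 7.054×10^-6 m⁴.
θ = T·L/(G·J) = 1990 × 1.31 / (16.8×10⁹ × 7.054×10^-6) = 0.02200 rad.

1.26°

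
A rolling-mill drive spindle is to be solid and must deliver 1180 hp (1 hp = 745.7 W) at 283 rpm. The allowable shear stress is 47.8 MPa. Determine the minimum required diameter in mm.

ω = 2π·283/60 = 29.64 rad/s, so T = P/ω = 1180×745.7 / 29.64 = 29690 N·m.
For a solid shaft τ_max = 16T/(πd³), so d = (16T/(π τ_allow))^(1/3) = (16·29690/(π·4.78×10^7))^(1/3) = 0.1468 m.

147 mm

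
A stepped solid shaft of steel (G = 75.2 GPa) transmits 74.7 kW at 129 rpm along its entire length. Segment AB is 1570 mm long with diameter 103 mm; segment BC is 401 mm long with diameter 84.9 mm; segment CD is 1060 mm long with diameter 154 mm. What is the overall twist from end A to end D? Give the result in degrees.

1.01°

ω = 2π·129/60 = 13.51 rad/s, so T = P/ω = 74.7×10³ / 13.51 = 5530 N·m.
J_AB = π(0.103)⁴/32 = 1.10×10^-5 m⁴; J_BC = π(0.0849)⁴/32 = 5.10×10^-6 m⁴; J_CD = π(0.154)⁴/32 = 5.52×10^-5 m⁴.
θ = (T/G)·Σ L_i/J_i = (5530/75.2×10⁹)·(1.57/1.10×10^-5 + 0.401/5.10×10^-6 + 1.06/5.52×10^-5) = 0.01764 rad.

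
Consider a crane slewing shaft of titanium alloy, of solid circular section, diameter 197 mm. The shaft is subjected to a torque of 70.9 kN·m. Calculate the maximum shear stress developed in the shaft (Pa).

4.72e7 Pa

J = πd⁴/32 = π(0.197)⁴/32 = 1.479×10^-4 m⁴.
τ_max = T·r/J = 70900 × 0.0985 / 1.479×10^-4 = 4.723×10^7 Pa.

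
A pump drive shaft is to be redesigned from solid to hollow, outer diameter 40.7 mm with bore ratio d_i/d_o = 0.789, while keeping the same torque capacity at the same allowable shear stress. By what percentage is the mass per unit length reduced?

Equal τ_max and T ⇒ the solid shaft needs d_s³ = d_o³(1−k⁴), so d_s = 40.7·(1−0.789⁴)^(1/3) = 34.56 mm.
Area ratio A_h/A_s = d_o²(1−k²)/d_s² = (1−k²)/(1−k⁴)^(2/3) = 0.5234.
Mass saving = 1 − 0.5234 = 47.7 %.

47.7 %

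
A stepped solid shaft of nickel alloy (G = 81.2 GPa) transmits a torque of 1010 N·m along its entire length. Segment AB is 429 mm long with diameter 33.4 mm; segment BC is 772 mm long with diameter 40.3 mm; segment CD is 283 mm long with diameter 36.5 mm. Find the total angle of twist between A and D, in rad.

0.101 rad

J_AB = π(0.0334)⁴/32 = 1.22×10^-7 m⁴; J_BC = π(0.0403)⁴/32 = 2.59×10^-7 m⁴; J_CD = π(0.0365)⁴/32 = 1.74×10^-7 m⁴.
θ = (T/G)·Σ L_i/J_i = (1010/81.2×10⁹)·(0.429/1.22×10^-7 + 0.772/2.59×10^-7 + 0.283/1.74×10^-7) = 0.1010 rad.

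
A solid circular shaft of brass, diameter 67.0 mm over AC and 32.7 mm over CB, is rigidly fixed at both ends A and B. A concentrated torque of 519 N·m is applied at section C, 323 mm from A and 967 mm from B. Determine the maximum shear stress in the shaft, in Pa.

8.62e6 Pa

Compatibility: T_A·a/J_AC = T_B·b/J_CB with T_A + T_B = T₀.
J_AC = 1.98×10^-6 m⁴, J_CB = 1.12×10^-7 m⁴, so T_A = T₀·(J_AC/a)/((J_AC/a)+(J_CB/b)) = 509.3 N·m, T_B = 9.653 N·m.
τ in each portion: τ_AC = 8.62×10^6 Pa, τ_CB = 1.41×10^6 Pa; maximum is in AC.
τ_max = T_AC·r/J = 509.3·0.0335/1.98×10^-6 = 8.625×10^6 Pa.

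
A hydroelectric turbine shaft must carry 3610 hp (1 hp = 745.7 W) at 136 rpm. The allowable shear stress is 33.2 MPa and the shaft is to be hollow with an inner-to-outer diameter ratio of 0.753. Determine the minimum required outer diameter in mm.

ω = 2π·136/60 = 14.24 rad/s, so T = P/ω = 3610×745.7 / 14.24 = 189000 N·m.
For a hollow shaft with d_i/d_o = 0.753: τ_max = 16T/(π d_o³ (1−k⁴)), so d_o = [16T/(π τ_allow (1−k⁴))]^(1/3) = [16·189000/(π·3.32×10^7·0.6785)]^(1/3) = 0.3496 m.

350 mm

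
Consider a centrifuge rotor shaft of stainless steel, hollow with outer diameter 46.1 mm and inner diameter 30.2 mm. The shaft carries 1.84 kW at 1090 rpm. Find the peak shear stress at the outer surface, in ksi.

ω = 2π·1090/60 = 114.1 rad/s, so T = P/ω = 1.84×10³ / 114.1 = 16.12 N·m.
J = π(d_o⁴ − d_i⁴)/32 = π(0.0461⁴ − 0.0302⁴)/32 = 3.617×10^-7 m⁴.
τ_max = T·r/J = 16.12 × 0.0231 / 3.617×10^-7 = 1.027×10^6 Pa.

0.149 ksi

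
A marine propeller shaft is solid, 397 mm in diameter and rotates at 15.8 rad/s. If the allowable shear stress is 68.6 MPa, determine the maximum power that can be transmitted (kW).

J = πd⁴/32 = π(0.397)⁴/32 = 2.439×10^-3 m⁴.
T_max = τ_allow·J/r = 6.86×10^7 × 2.439×10^-3 / 0.199 = 842800 N·m.
ω = 15.8 rad/s, so P_max = T_max·ω = 1.332×10^7 W.

13300 kW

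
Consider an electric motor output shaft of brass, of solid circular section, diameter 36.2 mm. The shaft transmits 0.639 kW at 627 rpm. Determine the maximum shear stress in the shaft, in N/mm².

1.04 N/mm²

ω = 2π·627/60 = 65.66 rad/s, so T = P/ω = 0.639×10³ / 65.66 = 9.732 N·m.
J = πd⁴/32 = π(0.0362)⁴/32 = 1.686×10^-7 m⁴.
τ_max = T·r/J = 9.732 × 0.0181 / 1.686×10^-7 = 1.045×10^6 Pa.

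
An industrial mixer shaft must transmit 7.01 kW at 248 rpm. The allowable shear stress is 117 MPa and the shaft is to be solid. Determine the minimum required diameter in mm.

22.7 mm

ω = 2π·248/60 = 25.97 rad/s, so T = P/ω = 7.01×10³ / 25.97 = 269.9 N·m.
For a solid shaft τ_max = 16T/(πd³), so d = (16T/(π τ_allow))^(1/3) = (16·269.9/(π·1.17×10^8))^(1/3) = 0.02273 m.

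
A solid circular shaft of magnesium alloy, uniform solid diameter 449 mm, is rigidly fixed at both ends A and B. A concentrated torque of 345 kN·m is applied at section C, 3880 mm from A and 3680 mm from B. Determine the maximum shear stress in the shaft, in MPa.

9.96 MPa

With uniform GJ and both ends fixed, compatibility θ_AC = θ_CB gives T_A·a = T_B·b, together with T_A + T_B = T₀.
T_A = T₀·b/(a+b) = 345000·3680/7560 = 167900 N·m; T_B = 177100 N·m.
τ in each portion: τ_AC = 9.45×10^6 Pa, τ_CB = 9.96×10^6 Pa; maximum is in CB.
τ_max = T_CB·r/J = 177100·0.225/3.99×10^-3 = 9.962×10^6 Pa.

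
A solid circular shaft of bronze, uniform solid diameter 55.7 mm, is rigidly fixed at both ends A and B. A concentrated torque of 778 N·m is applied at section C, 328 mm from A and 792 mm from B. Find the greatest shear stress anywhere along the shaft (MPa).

With uniform GJ and both ends fixed, compatibility θ_AC = θ_CB gives T_A·a = T_B·b, together with T_A + T_B = T₀.
T_A = T₀·b/(a+b) = 778.0·792/1120 = 550.2 N·m; T_B = 227.8 N·m.
τ in each portion: τ_AC = 1.62×10^7 Pa, τ_CB = 6.71×10^6 Pa; maximum is in AC.
τ_max = T_AC·r/J = 550.2·0.0278/9.45×10^-7 = 1.621×10^7 Pa.

16.2 MPa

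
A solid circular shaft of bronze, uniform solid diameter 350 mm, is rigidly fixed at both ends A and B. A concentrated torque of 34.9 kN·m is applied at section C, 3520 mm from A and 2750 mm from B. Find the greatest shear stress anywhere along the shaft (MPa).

With uniform GJ and both ends fixed, compatibility θ_AC = θ_CB gives T_A·a = T_B·b, together with T_A + T_B = T₀.
T_A = T₀·b/(a+b) = 34900·2750/6270 = 15310 N·m; T_B = 19590 N·m.
τ in each portion: τ_AC = 1.82×10^6 Pa, τ_CB = 2.33×10^6 Pa; maximum is in CB.
τ_max = T_CB·r/J = 19590·0.175/1.47×10^-3 = 2.327×10^6 Pa.

2.33 MPa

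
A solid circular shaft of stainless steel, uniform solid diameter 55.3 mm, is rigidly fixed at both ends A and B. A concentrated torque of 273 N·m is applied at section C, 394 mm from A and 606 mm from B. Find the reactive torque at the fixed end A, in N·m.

165 N·m

With uniform GJ and both ends fixed, compatibility θ_AC = θ_CB gives T_A·a = T_B·b, together with T_A + T_B = T₀.
T_A = T₀·b/(a+b) = 273.0·606/1000 = 165.4 N·m; T_B = 107.6 N·m.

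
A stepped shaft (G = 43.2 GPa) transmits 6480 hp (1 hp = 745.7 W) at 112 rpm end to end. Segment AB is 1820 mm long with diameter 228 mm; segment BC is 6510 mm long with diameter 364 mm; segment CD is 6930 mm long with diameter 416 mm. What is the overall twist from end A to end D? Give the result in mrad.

ω = 2π·112/60 = 11.73 rad/s, so T = P/ω = 6480×745.7 / 11.73 = 412000 N·m.
J_AB = π(0.228)⁴/32 = 2.65×10^-4 m⁴; J_BC = π(0.364)⁴/32 = 1.72×10^-3 m⁴; J_CD = π(0.416)⁴/32 = 2.94×10^-3 m⁴.
θ = (T/G)·Σ L_i/J_i = (412000/43.2×10⁹)·(1.82/2.65×10^-4 + 6.51/1.72×10^-3 + 6.93/2.94×10^-3) = 0.1239 rad.

124 mrad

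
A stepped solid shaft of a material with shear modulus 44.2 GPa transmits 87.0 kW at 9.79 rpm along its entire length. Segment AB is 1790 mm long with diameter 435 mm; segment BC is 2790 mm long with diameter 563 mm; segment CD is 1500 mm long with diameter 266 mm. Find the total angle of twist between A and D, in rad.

0.00738 rad

ω = 2π·9.79/60 = 1.025 rad/s, so T = P/ω = 87.0×10³ / 1.025 = 84860 N·m.
J_AB = π(0.435)⁴/32 = 3.52×10^-3 m⁴; J_BC = π(0.563)⁴/32 = 9.86×10^-3 m⁴; J_CD = π(0.266)⁴/32 = 4.92×10^-4 m⁴.
θ = (T/G)·Σ L_i/J_i = (84860/44.2×10⁹)·(1.79/3.52×10^-3 + 2.79/9.86×10^-3 + 1.50/4.92×10^-4) = 7.380×10^-3 rad.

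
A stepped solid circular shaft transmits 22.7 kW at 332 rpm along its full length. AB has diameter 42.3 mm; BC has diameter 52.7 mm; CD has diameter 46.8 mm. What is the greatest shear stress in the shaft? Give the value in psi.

6370 psi

ω = 2π·332/60 = 34.77 rad/s, so T = P/ω = 22.7×10³ / 34.77 = 652.9 N·m.
Under the same torque, τ_max = 16T/(πd³) is largest where d is smallest — segment AB (d = 42.3 mm).
τ_max = 16·652.9/(π·(0.0423)³) = 4.393×10^7 Pa.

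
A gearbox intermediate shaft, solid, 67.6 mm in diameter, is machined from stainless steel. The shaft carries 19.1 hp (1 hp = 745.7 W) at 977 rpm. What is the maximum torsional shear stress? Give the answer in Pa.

2.30e6 Pa

ω = 2π·977/60 = 102.3 rad/s, so T = P/ω = 19.1×745.7 / 102.3 = 139.2 N·m.
J = πd⁴/32 = π(0.0676)⁴/32 = 2.050×10^-6 m⁴.
τ_max = T·r/J = 139.2 × 0.0338 / 2.050×10^-6 = 2.295×10^6 Pa.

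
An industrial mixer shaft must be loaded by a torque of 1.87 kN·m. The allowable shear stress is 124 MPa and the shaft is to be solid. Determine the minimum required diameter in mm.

For a solid shaft τ_max = 16T/(πd³), so d = (16T/(π τ_allow))^(1/3) = (16·1870/(π·1.24×10^8))^(1/3) = 0.04251 m.

42.5 mm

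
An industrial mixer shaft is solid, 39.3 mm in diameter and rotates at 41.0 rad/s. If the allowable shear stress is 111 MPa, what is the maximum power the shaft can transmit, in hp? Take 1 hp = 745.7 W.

J = πd⁴/32 = π(0.0393)⁴/32 = 2.342×10^-7 m⁴.
T_max = τ_allow·J/r = 1.11×10^8 × 2.342×10^-7 / 0.0196 = 1323 N·m.
ω = 41.0 rad/s, so P_max = T_max·ω = 5.424×10^4 W.

72.7 hp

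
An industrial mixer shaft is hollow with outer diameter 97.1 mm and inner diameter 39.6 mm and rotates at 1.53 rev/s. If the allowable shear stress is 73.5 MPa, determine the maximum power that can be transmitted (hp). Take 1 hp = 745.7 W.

J = π(d_o⁴ − d_i⁴)/32 = π(0.0971⁴ − 0.0396⁴)/32 = 8.486×10^-6 m⁴.
T_max = τ_allow·J/r = 7.35×10^7 × 8.486×10^-6 / 0.0485 = 12850 N·m.
ω = 2π·1.53 = 9.613 rad/s, so P_max = T_max·ω = 1.235×10^5 W.

166 hp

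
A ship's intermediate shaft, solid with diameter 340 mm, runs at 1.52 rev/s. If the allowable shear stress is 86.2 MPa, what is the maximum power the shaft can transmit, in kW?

J = πd⁴/32 = π(0.340)⁴/32 = 1.312×10^-3 m⁴.
T_max = τ_allow·J/r = 8.62×10^7 × 1.312×10^-3 / 0.170 = 665200 N·m.
ω = 2π·1.52 = 9.550 rad/s, so P_max = T_max·ω = 6.353×10^6 W.

6350 kW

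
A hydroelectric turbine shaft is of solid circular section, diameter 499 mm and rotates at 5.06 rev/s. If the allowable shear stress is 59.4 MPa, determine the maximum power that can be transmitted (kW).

46100 kW

J = πd⁴/32 = π(0.499)⁴/32 = 6.087×10^-3 m⁴.
T_max = τ_allow·J/r = 5.94×10^7 × 6.087×10^-3 / 0.249 = 1.449e6 N·m.
ω = 2π·5.06 = 31.79 rad/s, so P_max = T_max·ω = 4.607×10^7 W.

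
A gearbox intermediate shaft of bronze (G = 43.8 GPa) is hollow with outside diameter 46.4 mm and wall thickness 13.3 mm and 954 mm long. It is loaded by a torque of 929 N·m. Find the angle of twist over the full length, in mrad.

J = π(d_o⁴ − d_i⁴)/32 = π(0.0464⁴ − 0.0198⁴)/32 = 4.400×10^-7 m⁴.
θ = T·L/(G·J) = 929.0 × 0.954 / (43.8×10⁹ × 4.400×10^-7) = 0.04599 rad.

46.0 mrad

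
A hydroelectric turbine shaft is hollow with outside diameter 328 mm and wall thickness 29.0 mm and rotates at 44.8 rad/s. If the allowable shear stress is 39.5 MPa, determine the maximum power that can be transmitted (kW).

J = π(d_o⁴ − d_i⁴)/32 = π(0.328⁴ − 0.270⁴)/32 = 6.146×10^-4 m⁴.
T_max = τ_allow·J/r = 3.95×10^7 × 6.146×10^-4 / 0.164 = 148000 N·m.
ω = 44.8 rad/s, so P_max = T_max·ω = 6.631×10^6 W.

6630 kW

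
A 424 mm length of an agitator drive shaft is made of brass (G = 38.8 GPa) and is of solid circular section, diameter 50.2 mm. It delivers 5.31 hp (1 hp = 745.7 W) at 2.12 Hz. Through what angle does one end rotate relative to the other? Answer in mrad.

5.21 mrad

ω = 2π·2.12 = 13.32 rad/s, so T = P/ω = 5.31×745.7 / 13.32 = 297.3 N·m.
J = πd⁴/32 = π(0.0502)⁴/32 = 6.235×10^-7 m⁴.
θ = T·L/(G·J) = 297.3 × 0.424 / (38.8×10⁹ × 6.235×10^-7) = 5.210×10^-3 rad.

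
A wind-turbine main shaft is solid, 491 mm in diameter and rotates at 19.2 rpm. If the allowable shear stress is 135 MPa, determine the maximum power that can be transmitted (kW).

6310 kW

J = πd⁴/32 = π(0.491)⁴/32 = 5.706×10^-3 m⁴.
T_max = τ_allow·J/r = 1.35×10^8 × 5.706×10^-3 / 0.245 = 3.138e6 N·m.
ω = 2π·19.2/60 = 2.011 rad/s, so P_max = T_max·ω = 6.309×10^6 W.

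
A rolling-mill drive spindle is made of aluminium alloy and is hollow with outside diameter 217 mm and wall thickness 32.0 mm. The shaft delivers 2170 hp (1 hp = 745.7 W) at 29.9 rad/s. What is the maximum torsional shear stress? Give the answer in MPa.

ω = 29.9 rad/s, so T = P/ω = 2170×745.7 / 29.90 = 54120 N·m.
J = π(d_o⁴ − d_i⁴)/32 = π(0.217⁴ − 0.153⁴)/32 = 1.639×10^-4 m⁴.
τ_max = T·r/J = 54120 × 0.108 / 1.639×10^-4 = 3.583×10^7 Pa.

35.8 MPa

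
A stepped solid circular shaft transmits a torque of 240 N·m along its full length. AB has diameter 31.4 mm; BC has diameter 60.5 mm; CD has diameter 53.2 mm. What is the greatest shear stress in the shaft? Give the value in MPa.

39.5 MPa

Under the same torque, τ_max = 16T/(πd³) is largest where d is smallest — segment AB (d = 31.4 mm).
τ_max = 16·240.0/(π·(0.0314)³) = 3.948×10^7 Pa.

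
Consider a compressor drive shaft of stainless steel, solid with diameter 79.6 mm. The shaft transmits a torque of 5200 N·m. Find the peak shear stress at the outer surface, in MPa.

J = πd⁴/32 = π(0.0796)⁴/32 = 3.941×10^-6 m⁴.
τ_max = T·r/J = 5200 × 0.0398 / 3.941×10^-6 = 5.251×10^7 Pa.

52.5 MPa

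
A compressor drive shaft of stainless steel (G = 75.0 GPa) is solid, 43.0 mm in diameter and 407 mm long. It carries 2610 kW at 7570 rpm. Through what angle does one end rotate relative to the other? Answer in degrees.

ω = 2π·7570/60 = 792.7 rad/s, so T = P/ω = 2610×10³ / 792.7 = 3292 N·m.
J = πd⁴/32 = π(0.0430)⁴/32 = 3.356×10^-7 m⁴.
θ = T·L/(G·J) = 3292 × 0.407 / (75.0×10⁹ × 3.356×10^-7) = 0.05323 rad.

3.05°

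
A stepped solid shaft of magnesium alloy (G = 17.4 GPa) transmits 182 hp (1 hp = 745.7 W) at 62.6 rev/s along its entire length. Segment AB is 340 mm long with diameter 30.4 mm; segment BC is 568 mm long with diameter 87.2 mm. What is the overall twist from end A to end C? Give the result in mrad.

ω = 2π·62.6 = 393.3 rad/s, so T = P/ω = 182×745.7 / 393.3 = 345.0 N·m.
J_AB = π(0.0304)⁴/32 = 8.38×10^-8 m⁴; J_BC = π(0.0872)⁴/32 = 5.68×10^-6 m⁴.
θ = (T/G)·Σ L_i/J_i = (345.0/17.4×10⁹)·(0.340/8.38×10^-8 + 0.568/5.68×10^-6) = 0.08240 rad.

82.4 mrad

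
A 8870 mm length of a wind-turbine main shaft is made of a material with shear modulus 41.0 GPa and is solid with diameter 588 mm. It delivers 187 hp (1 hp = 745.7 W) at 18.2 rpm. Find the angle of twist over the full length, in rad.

ω = 2π·18.2/60 = 1.906 rad/s, so T = P/ω = 187×745.7 / 1.906 = 73170 N·m.
J = πd⁴/32 = π(0.588)⁴/32 = 0.01174 m⁴.
θ = T·L/(G·J) = 73170 × 8.87 / (41.0×10⁹ × 0.01174) = 1.349×10^-3 rad.

0.00135 rad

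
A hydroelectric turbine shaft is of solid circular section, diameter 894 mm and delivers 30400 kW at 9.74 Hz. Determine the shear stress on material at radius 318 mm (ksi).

0.365 ksi

ω = 2π·9.74 = 61.20 rad/s, so T = P/ω = 30400×10³ / 61.20 = 496700 N·m.
J = πd⁴/32 = π(0.894)⁴/32 = 0.06271 m⁴.
Shear stress varies linearly with radius: τ = T·r/J = 496700 × 0.318 / 0.06271 = 2.519×10^6 Pa.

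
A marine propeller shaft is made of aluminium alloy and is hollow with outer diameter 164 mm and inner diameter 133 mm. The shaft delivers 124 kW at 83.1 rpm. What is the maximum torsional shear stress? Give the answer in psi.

4210 psi

ω = 2π·83.1/60 = 8.702 rad/s, so T = P/ω = 124×10³ / 8.702 = 14250 N·m.
J = π(d_o⁴ − d_i⁴)/32 = π(0.164⁴ − 0.133⁴)/32 = 4.030×10^-5 m⁴.
τ_max = T·r/J = 14250 × 0.0820 / 4.030×10^-5 = 2.899×10^7 Pa.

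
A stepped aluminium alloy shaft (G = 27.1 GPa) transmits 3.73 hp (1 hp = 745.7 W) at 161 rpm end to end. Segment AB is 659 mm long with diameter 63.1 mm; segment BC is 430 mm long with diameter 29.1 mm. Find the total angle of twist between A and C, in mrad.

ω = 2π·161/60 = 16.86 rad/s, so T = P/ω = 3.73×745.7 / 16.86 = 165.0 N·m.
J_AB = π(0.0631)⁴/32 = 1.56×10^-6 m⁴; J_BC = π(0.0291)⁴/32 = 7.04×10^-8 m⁴.
θ = (T/G)·Σ L_i/J_i = (165.0/27.1×10⁹)·(0.659/1.56×10^-6 + 0.430/7.04×10^-8) = 0.03976 rad.

39.8 mrad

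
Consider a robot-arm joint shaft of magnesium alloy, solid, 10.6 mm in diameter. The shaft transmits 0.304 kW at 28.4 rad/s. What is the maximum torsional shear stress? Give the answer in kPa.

ω = 28.4 rad/s, so T = P/ω = 0.304×10³ / 28.40 = 10.70 N·m.
J = πd⁴/32 = π(0.0106)⁴/32 = 1.239×10^-9 m⁴.
τ_max = T·r/J = 10.70 × 0.00530 / 1.239×10^-9 = 4.577×10^7 Pa.

45800 kPa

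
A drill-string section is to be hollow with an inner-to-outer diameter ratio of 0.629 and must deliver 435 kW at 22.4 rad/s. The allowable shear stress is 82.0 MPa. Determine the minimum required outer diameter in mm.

ω = 22.4 rad/s, so T = P/ω = 435×10³ / 22.40 = 19420 N·m.
For a hollow shaft with d_i/d_o = 0.629: τ_max = 16T/(π d_o³ (1−k⁴)), so d_o = [16T/(π τ_allow (1−k⁴))]^(1/3) = [16·19420/(π·8.20×10^7·0.8435)]^(1/3) = 0.1127 m.

113 mm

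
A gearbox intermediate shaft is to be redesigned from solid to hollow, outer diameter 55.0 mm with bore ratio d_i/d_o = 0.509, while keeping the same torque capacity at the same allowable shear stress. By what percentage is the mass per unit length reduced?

22.4 %

Equal τ_max and T ⇒ the solid shaft needs d_s³ = d_o³(1−k⁴), so d_s = 55.0·(1−0.509⁴)^(1/3) = 53.74 mm.
Area ratio A_h/A_s = d_o²(1−k²)/d_s² = (1−k²)/(1−k⁴)^(2/3) = 0.7760.
Mass saving = 1 − 0.7760 = 22.4 %.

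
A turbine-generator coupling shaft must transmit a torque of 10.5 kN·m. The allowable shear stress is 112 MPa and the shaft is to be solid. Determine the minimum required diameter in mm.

78.2 mm

For a solid shaft τ_max = 16T/(πd³), so d = (16T/(π τ_allow))^(1/3) = (16·10500/(π·1.12×10^8))^(1/3) = 0.07816 m.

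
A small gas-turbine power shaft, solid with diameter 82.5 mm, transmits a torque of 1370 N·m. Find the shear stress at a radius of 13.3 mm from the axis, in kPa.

J = πd⁴/32 = π(0.0825)⁴/32 = 4.548×10^-6 m⁴.
Shear stress varies linearly with radius: τ = T·r/J = 1370 × 0.0133 / 4.548×10^-6 = 4.006×10^6 Pa.

4010 kPa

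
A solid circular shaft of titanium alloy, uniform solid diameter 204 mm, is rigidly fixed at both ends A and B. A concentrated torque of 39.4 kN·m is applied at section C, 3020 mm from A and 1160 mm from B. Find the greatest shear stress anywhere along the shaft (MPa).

With uniform GJ and both ends fixed, compatibility θ_AC = θ_CB gives T_A·a = T_B·b, together with T_A + T_B = T₀.
T_A = T₀·b/(a+b) = 39400·1160/4180 = 10930 N·m; T_B = 28470 N·m.
τ in each portion: τ_AC = 6.56×10^6 Pa, τ_CB = 1.71×10^7 Pa; maximum is in CB.
τ_max = T_CB·r/J = 28470·0.102/1.70×10^-4 = 1.708×10^7 Pa.

17.1 MPa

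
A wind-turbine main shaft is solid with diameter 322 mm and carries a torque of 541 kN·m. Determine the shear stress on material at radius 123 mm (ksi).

9.14 ksi

J = πd⁴/32 = π(0.322)⁴/32 = 1.055×10^-3 m⁴.
Shear stress varies linearly with radius: τ = T·r/J = 541000 × 0.123 / 1.055×10^-3 = 6.305×10^7 Pa.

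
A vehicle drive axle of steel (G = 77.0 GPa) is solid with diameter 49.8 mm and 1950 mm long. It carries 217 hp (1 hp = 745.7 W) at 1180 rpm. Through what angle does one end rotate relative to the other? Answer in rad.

ω = 2π·1180/60 = 123.6 rad/s, so T = P/ω = 217×745.7 / 123.6 = 1310 N·m.
J = πd⁴/32 = π(0.0498)⁴/32 = 6.038×10^-7 m⁴.
θ = T·L/(G·J) = 1310 × 1.95 / (77.0×10⁹ × 6.038×10^-7) = 0.05492 rad.

0.0549 rad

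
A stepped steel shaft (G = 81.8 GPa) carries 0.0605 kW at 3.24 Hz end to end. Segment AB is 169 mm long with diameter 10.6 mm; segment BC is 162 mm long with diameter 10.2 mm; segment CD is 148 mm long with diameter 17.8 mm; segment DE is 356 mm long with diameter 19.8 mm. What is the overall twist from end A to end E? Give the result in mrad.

11.9 mrad

ω = 2π·3.24 = 20.36 rad/s, so T = P/ω = 0.0605×10³ / 20.36 = 2.972 N·m.
J_AB = π(0.0106)⁴/32 = 1.24×10^-9 m⁴; J_BC = π(0.0102)⁴/32 = 1.06×10^-9 m⁴; J_CD = π(0.0178)⁴/32 = 9.86×10^-9 m⁴; J_DE = π(0.0198)⁴/32 = 1.51×10^-8 m⁴.
θ = (T/G)·Σ L_i/J_i = (2.972/81.8×10⁹)·(0.169/1.24×10^-9 + 0.162/1.06×10^-9 + 0.148/9.86×10^-9 + 0.356/1.51×10^-8) = 0.01190 rad.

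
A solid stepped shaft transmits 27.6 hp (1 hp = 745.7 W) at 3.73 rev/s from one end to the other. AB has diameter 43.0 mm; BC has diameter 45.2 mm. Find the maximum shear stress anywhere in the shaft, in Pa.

5.63e7 Pa

ω = 2π·3.73 = 23.44 rad/s, so T = P/ω = 27.6×745.7 / 23.44 = 878.2 N·m.
Under the same torque, τ_max = 16T/(πd³) is largest where d is smallest — segment AB (d = 43.0 mm).
τ_max = 16·878.2/(π·(0.0430)³) = 5.625×10^7 Pa.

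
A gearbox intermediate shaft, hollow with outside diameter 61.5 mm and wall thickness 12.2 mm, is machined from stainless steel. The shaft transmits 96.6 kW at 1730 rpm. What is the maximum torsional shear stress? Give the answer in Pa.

ω = 2π·1730/60 = 181.2 rad/s, so T = P/ω = 96.6×10³ / 181.2 = 533.2 N·m.
J = π(d_o⁴ − d_i⁴)/32 = π(0.0615⁴ − 0.0371⁴)/32 = 1.218×10^-6 m⁴.
τ_max = T·r/J = 533.2 × 0.0307 / 1.218×10^-6 = 1.346×10^7 Pa.

1.35e7 Pa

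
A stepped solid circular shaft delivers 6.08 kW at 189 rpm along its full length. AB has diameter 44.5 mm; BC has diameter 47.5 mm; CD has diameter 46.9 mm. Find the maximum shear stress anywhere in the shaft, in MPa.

17.8 MPa

ω = 2π·189/60 = 19.79 rad/s, so T = P/ω = 6.08×10³ / 19.79 = 307.2 N·m.
Under the same torque, τ_max = 16T/(πd³) is largest where d is smallest — segment AB (d = 44.5 mm).
τ_max = 16·307.2/(π·(0.0445)³) = 1.775×10^7 Pa.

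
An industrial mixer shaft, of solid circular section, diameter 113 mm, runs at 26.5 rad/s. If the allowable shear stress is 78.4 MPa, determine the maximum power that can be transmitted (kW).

589 kW

J = πd⁴/32 = π(0.113)⁴/32 = 1.601×10^-5 m⁴.
T_max = τ_allow·J/r = 7.84×10^7 × 1.601×10^-5 / 0.0565 = 22210 N·m.
ω = 26.5 rad/s, so P_max = T_max·ω = 5.886×10^5 W.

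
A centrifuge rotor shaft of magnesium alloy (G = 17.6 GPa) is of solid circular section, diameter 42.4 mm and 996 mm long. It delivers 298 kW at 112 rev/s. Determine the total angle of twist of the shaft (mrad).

ω = 2π·112 = 703.7 rad/s, so T = P/ω = 298×10³ / 703.7 = 423.5 N·m.
J = πd⁴/32 = π(0.0424)⁴/32 = 3.173×10^-7 m⁴.
θ = T·L/(G·J) = 423.5 × 0.996 / (17.6×10⁹ × 3.173×10^-7) = 0.07553 rad.

75.5 mrad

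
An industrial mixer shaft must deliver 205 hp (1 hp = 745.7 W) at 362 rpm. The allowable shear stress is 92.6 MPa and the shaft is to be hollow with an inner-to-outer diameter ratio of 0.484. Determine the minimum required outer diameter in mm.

ω = 2π·362/60 = 37.91 rad/s, so T = P/ω = 205×745.7 / 37.91 = 4033 N·m.
For a hollow shaft with d_i/d_o = 0.484: τ_max = 16T/(π d_o³ (1−k⁴)), so d_o = [16T/(π τ_allow (1−k⁴))]^(1/3) = [16·4033/(π·9.26×10^7·0.9451)]^(1/3) = 0.06168 m.

61.7 mm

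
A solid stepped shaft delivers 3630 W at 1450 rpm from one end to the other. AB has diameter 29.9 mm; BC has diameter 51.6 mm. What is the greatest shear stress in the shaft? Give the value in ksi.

0.661 ksi

ω = 2π·1450/60 = 151.8 rad/s, so T = P/ω = 3630 / 151.8 = 23.91 N·m.
Under the same torque, τ_max = 16T/(πd³) is largest where d is smallest — segment AB (d = 29.9 mm).
τ_max = 16·23.91/(π·(0.0299)³) = 4.555×10^6 Pa.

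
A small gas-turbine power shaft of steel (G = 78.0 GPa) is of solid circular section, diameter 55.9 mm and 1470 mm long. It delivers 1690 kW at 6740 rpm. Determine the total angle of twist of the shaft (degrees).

2.70°

ω = 2π·6740/60 = 705.8 rad/s, so T = P/ω = 1690×10³ / 705.8 = 2394 N·m.
J = πd⁴/32 = π(0.0559)⁴/32 = 9.586×10^-7 m⁴.
θ = T·L/(G·J) = 2394 × 1.47 / (78.0×10⁹ × 9.586×10^-7) = 0.04707 rad.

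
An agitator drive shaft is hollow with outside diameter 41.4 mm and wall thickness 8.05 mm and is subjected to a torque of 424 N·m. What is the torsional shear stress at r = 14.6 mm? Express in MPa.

J = π(d_o⁴ − d_i⁴)/32 = π(0.0414⁴ − 0.0253⁴)/32 = 2.482×10^-7 m⁴.
Shear stress varies linearly with radius: τ = T·r/J = 424.0 × 0.0146 / 2.482×10^-7 = 2.494×10^7 Pa.

24.9 MPa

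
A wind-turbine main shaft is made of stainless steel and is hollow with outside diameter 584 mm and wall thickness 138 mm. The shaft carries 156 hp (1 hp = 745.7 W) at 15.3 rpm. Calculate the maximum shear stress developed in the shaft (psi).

292 psi

ω = 2π·15.3/60 = 1.602 rad/s, so T = P/ω = 156×745.7 / 1.602 = 72610 N·m.
J = π(d_o⁴ − d_i⁴)/32 = π(0.584⁴ − 0.308⁴)/32 = 0.01054 m⁴.
τ_max = T·r/J = 72610 × 0.292 / 0.01054 = 2.012×10^6 Pa.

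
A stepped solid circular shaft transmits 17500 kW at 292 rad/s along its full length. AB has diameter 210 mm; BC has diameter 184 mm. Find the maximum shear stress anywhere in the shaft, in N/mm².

49.0 N/mm²

ω = 292 rad/s, so T = P/ω = 17500×10³ / 292.0 = 59930 N·m.
Under the same torque, τ_max = 16T/(πd³) is largest where d is smallest — segment BC (d = 184 mm).
τ_max = 16·59930/(π·(0.184)³) = 4.900×10^7 Pa.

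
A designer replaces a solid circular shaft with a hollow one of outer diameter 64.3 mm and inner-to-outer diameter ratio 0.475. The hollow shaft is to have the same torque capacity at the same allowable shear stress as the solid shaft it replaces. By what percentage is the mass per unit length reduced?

Equal τ_max and T ⇒ the solid shaft needs d_s³ = d_o³(1−k⁴), so d_s = 64.3·(1−0.475⁴)^(1/3) = 63.19 mm.
Area ratio A_h/A_s = d_o²(1−k²)/d_s² = (1−k²)/(1−k⁴)^(2/3) = 0.8018.
Mass saving = 1 − 0.8018 = 19.8 %.

19.8 %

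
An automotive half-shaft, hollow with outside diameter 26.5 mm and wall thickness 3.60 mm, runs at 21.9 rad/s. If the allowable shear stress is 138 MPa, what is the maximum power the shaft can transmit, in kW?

7.94 kW

J = π(d_o⁴ − d_i⁴)/32 = π(0.0265⁴ − 0.0193⁴)/32 = 3.479×10^-8 m⁴.
T_max = τ_allow·J/r = 1.38×10^8 × 3.479×10^-8 / 0.0132 = 362.4 N·m.
ω = 21.9 rad/s, so P_max = T_max·ω = 7936 W.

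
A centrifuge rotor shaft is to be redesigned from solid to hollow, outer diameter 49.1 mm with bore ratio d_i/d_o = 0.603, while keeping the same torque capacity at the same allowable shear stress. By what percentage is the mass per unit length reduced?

Equal τ_max and T ⇒ the solid shaft needs d_s³ = d_o³(1−k⁴), so d_s = 49.1·(1−0.603⁴)^(1/3) = 46.83 mm.
Area ratio A_h/A_s = d_o²(1−k²)/d_s² = (1−k²)/(1−k⁴)^(2/3) = 0.6995.
Mass saving = 1 − 0.6995 = 30.1 %.

30.1 %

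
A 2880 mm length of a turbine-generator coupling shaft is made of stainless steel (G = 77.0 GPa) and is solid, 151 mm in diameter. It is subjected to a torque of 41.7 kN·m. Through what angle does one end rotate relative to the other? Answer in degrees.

1.75°

J = πd⁴/32 = π(0.151)⁴/32 = 5.104×10^-5 m⁴.
θ = T·L/(G·J) = 41700 × 2.88 / (77.0×10⁹ × 5.104×10^-5) = 0.03056 rad.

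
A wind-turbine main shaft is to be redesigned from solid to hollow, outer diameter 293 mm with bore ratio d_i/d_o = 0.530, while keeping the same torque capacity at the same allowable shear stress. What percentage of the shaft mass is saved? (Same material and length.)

Equal τ_max and T ⇒ the solid shaft needs d_s³ = d_o³(1−k⁴), so d_s = 293·(1−0.530⁴)^(1/3) = 285.1 mm.
Area ratio A_h/A_s = d_o²(1−k²)/d_s² = (1−k²)/(1−k⁴)^(2/3) = 0.7596.
Mass saving = 1 − 0.7596 = 24.0 %.

24.0 %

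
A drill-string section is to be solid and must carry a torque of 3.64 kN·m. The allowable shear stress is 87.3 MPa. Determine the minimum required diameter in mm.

59.7 mm

For a solid shaft τ_max = 16T/(πd³), so d = (16T/(π τ_allow))^(1/3) = (16·3640/(π·8.73×10^7))^(1/3) = 0.05966 m.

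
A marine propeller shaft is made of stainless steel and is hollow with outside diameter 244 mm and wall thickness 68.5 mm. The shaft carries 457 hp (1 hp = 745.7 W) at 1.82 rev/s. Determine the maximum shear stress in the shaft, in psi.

ω = 2π·1.82 = 11.44 rad/s, so T = P/ω = 457×745.7 / 11.44 = 29800 N·m.
J = π(d_o⁴ − d_i⁴)/32 = π(0.244⁴ − 0.107⁴)/32 = 3.351×10^-4 m⁴.
τ_max = T·r/J = 29800 × 0.122 / 3.351×10^-4 = 1.085×10^7 Pa.

1570 psi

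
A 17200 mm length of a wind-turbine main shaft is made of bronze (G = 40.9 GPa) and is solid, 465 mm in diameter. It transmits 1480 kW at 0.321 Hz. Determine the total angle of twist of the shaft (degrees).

3.85°

ω = 2π·0.321 = 2.017 rad/s, so T = P/ω = 1480×10³ / 2.017 = 733800 N·m.
J = πd⁴/32 = π(0.465)⁴/32 = 4.590×10^-3 m⁴.
θ = T·L/(G·J) = 733800 × 17.2 / (40.9×10⁹ × 4.590×10^-3) = 0.06723 rad.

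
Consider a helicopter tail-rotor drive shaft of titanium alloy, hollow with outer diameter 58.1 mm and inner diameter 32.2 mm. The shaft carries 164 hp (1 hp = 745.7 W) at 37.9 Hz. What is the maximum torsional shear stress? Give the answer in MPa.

ω = 2π·37.9 = 238.1 rad/s, so T = P/ω = 164×745.7 / 238.1 = 513.6 N·m.
J = π(d_o⁴ − d_i⁴)/32 = π(0.0581⁴ − 0.0322⁴)/32 = 1.013×10^-6 m⁴.
τ_max = T·r/J = 513.6 × 0.0290 / 1.013×10^-6 = 1.473×10^7 Pa.

14.7 MPa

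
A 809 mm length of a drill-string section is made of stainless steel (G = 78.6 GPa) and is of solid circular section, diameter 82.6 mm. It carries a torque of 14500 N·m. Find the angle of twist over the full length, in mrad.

J = πd⁴/32 = π(0.0826)⁴/32 = 4.570×10^-6 m⁴.
θ = T·L/(G·J) = 14500 × 0.809 / (78.6×10⁹ × 4.570×10^-6) = 0.03266 rad.

32.7 mrad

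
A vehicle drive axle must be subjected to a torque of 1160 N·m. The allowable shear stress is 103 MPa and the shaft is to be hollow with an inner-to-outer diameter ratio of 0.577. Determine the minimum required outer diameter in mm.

For a hollow shaft with d_i/d_o = 0.577: τ_max = 16T/(π d_o³ (1−k⁴)), so d_o = [16T/(π τ_allow (1−k⁴))]^(1/3) = [16·1160/(π·1.03×10^8·0.8892)]^(1/3) = 0.04011 m.

40.1 mm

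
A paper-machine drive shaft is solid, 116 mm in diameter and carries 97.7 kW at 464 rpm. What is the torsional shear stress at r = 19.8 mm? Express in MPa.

2.24 MPa

ω = 2π·464/60 = 48.59 rad/s, so T = P/ω = 97.7×10³ / 48.59 = 2011 N·m.
J = πd⁴/32 = π(0.116)⁴/32 = 1.778×10^-5 m⁴.
Shear stress varies linearly with radius: τ = T·r/J = 2011 × 0.0198 / 1.778×10^-5 = 2.240×10^6 Pa.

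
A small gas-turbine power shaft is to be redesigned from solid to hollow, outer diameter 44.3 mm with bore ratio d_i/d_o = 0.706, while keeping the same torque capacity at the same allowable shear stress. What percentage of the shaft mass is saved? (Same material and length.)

Equal τ_max and T ⇒ the solid shaft needs d_s³ = d_o³(1−k⁴), so d_s = 44.3·(1−0.706⁴)^(1/3) = 40.28 mm.
Area ratio A_h/A_s = d_o²(1−k²)/d_s² = (1−k²)/(1−k⁴)^(2/3) = 0.6068.
Mass saving = 1 − 0.6068 = 39.3 %.

39.3 %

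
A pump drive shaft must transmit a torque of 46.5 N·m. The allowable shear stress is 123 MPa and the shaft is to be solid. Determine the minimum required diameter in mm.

12.4 mm

For a solid shaft τ_max = 16T/(πd³), so d = (16T/(π τ_allow))^(1/3) = (16·46.50/(π·1.23×10^8))^(1/3) = 0.01244 m.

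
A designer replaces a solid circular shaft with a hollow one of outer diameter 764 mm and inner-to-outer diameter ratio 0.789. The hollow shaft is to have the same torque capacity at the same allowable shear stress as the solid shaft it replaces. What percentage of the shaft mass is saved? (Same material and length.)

47.7 %

Equal τ_max and T ⇒ the solid shaft needs d_s³ = d_o³(1−k⁴), so d_s = 764·(1−0.789⁴)^(1/3) = 648.8 mm.
Area ratio A_h/A_s = d_o²(1−k²)/d_s² = (1−k²)/(1−k⁴)^(2/3) = 0.5234.
Mass saving = 1 − 0.5234 = 47.7 %.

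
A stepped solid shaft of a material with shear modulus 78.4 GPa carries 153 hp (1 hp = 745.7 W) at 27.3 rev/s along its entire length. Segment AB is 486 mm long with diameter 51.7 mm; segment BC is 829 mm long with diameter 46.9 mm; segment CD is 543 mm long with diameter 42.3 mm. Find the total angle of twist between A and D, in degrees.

2.02°

ω = 2π·27.3 = 171.5 rad/s, so T = P/ω = 153×745.7 / 171.5 = 665.1 N·m.
J_AB = π(0.0517)⁴/32 = 7.01×10^-7 m⁴; J_BC = π(0.0469)⁴/32 = 4.75×10^-7 m⁴; J_CD = π(0.0423)⁴/32 = 3.14×10^-7 m⁴.
θ = (T/G)·Σ L_i/J_i = (665.1/78.4×10⁹)·(0.486/7.01×10^-7 + 0.829/4.75×10^-7 + 0.543/3.14×10^-7) = 0.03534 rad.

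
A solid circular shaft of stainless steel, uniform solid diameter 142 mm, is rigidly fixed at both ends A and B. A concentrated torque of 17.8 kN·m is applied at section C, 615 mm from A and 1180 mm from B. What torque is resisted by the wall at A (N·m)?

11700 N·m

With uniform GJ and both ends fixed, compatibility θ_AC = θ_CB gives T_A·a = T_B·b, together with T_A + T_B = T₀.
T_A = T₀·b/(a+b) = 17800·1180/1795 = 11700 N·m; T_B = 6099 N·m.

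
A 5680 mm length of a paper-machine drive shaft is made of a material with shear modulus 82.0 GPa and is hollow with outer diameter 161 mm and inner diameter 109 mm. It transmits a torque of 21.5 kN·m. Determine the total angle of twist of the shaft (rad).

0.0286 rad

J = π(d_o⁴ − d_i⁴)/32 = π(0.161⁴ − 0.109⁴)/32 = 5.211×10^-5 m⁴.
θ = T·L/(G·J) = 21500 × 5.68 / (82.0×10⁹ × 5.211×10^-5) = 0.02858 rad.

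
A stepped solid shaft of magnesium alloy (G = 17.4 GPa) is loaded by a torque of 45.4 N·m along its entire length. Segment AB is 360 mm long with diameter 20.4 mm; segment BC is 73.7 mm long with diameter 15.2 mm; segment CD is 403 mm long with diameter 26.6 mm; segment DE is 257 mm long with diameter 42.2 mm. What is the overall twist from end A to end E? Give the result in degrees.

6.62°

J_AB = π(0.0204)⁴/32 = 1.70×10^-8 m⁴; J_BC = π(0.0152)⁴/32 = 5.24×10^-9 m⁴; J_CD = π(0.0266)⁴/32 = 4.92×10^-8 m⁴; J_DE = π(0.0422)⁴/32 = 3.11×10^-7 m⁴.
θ = (T/G)·Σ L_i/J_i = (45.40/17.4×10⁹)·(0.360/1.70×10^-8 + 0.0737/5.24×10^-9 + 0.403/4.92×10^-8 + 0.257/3.11×10^-7) = 0.1155 rad.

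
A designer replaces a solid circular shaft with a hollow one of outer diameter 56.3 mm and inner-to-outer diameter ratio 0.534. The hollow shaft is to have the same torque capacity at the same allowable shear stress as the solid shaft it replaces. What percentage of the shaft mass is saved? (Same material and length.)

Equal τ_max and T ⇒ the solid shaft needs d_s³ = d_o³(1−k⁴), so d_s = 56.3·(1−0.534⁴)^(1/3) = 54.73 mm.
Area ratio A_h/A_s = d_o²(1−k²)/d_s² = (1−k²)/(1−k⁴)^(2/3) = 0.7564.
Mass saving = 1 − 0.7564 = 24.4 %.

24.4 %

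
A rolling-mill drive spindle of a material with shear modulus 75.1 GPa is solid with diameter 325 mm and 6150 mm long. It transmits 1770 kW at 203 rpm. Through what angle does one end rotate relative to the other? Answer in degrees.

0.357°

ω = 2π·203/60 = 21.26 rad/s, so T = P/ω = 1770×10³ / 21.26 = 83260 N·m.
J = πd⁴/32 = π(0.325)⁴/32 = 1.095×10^-3 m⁴.
θ = T·L/(G·J) = 83260 × 6.15 / (75.1×10⁹ × 1.095×10^-3) = 6.225×10^-3 rad.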